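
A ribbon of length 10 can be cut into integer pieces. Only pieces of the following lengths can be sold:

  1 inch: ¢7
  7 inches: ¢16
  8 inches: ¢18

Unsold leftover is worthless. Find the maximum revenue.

Let f[k] be the best obtainable value from length k. For each k, try every first piece i and keep the best of price[i] + f[k−i].
f[1] = 7
f[2] = 14  (first piece 1, then f[1]=7)
f[3] = 21  (first piece 1, then f[2]=14)
f[4] = 28  (first piece 1, then f[3]=21)
f[5] = 35  (first piece 1, then f[4]=28)
f[6] = 42  (first piece 1, then f[5]=35)
f[7] = 49  (first piece 1, then f[6]=42)
f[8] = 56  (first piece 1, then f[7]=49)
f[9] = 63  (first piece 1, then f[8]=56)
f[10] = 70  (first piece 1, then f[9]=63)
One optimal cutting: 1 + 1 + 1 + 1 + 1 + 1 + 1 + 1 + 1 + 1 → ¢70.

70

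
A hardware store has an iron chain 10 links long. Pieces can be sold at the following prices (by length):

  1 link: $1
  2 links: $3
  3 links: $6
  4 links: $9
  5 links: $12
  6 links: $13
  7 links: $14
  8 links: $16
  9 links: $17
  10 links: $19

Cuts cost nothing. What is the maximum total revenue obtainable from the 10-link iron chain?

Let v[k] be the best obtainable value from length k. For each k, try every first piece i and keep the best of price[i] + v[k−i].
v[1] = 1
v[2] = 3
v[3] = 6
v[4] = 9
v[5] = 12
v[6] = 13  (first piece 1, then v[5]=12)
v[7] = 15  (first piece 2, then v[5]=12)
v[8] = 18  (first piece 3, then v[5]=12)
v[9] = 21  (first piece 4, then v[5]=12)
v[10] = 24  (first piece 5, then v[5]=12)
One optimal cutting: 5 + 5 → $12 + $12 = $24.

24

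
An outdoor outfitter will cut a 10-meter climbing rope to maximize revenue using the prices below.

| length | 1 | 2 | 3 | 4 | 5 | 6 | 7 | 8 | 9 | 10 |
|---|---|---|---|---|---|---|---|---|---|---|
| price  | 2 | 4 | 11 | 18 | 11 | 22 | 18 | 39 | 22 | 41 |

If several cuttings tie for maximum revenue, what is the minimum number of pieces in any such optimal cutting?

Build r[k] bottom-up: r[k] = max over allowed piece i of (p[i] + r[k−i]).
r[1] = 2
r[2] = max(2+2, 4+0) = 4
r[3] = max(2+4, 4+2, 11+0) = 11
r[4] = max(2+11, 4+4, 11+2, 18+0) = 18
r[5] = max(2+18, 4+11, 11+4, 18+2, 11+0) = 20
r[6] = max(2+20, 4+18, 11+11, 18+4, 11+2, 22+0) = 22
r[7] = max(2+22, 4+20, 11+18, …, 22+2, 18+0) = 29
r[8] = max(2+29, 4+22, 11+20, …, 18+2, 39+0) = 39
r[9] = max(2+39, 4+29, 11+22, …, 39+2, 22+0) = 41
r[10] = max(2+41, 4+39, 11+29, …, 22+2, 41+0) = 43
Maximum revenue is €43.
Now minimize piece count subject to staying optimal: for each k, pieces[k] = 1 + min over i with p[i]+r[k−i]=r[k] of pieces[k−i].
pieces[7] = 2
pieces[8] = 1
pieces[9] = 2
pieces[10] = 2

2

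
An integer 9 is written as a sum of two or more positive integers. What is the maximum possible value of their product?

27

Let P[k] be the best product for length k (with at least one cut). For each first piece i, the rest contributes max(k−i, P[k−i]).
P[2] = 1·max(1,0) = 1·1 = 1
P[3] = 1·max(2,1) = 1·2 = 2
P[4] = 2·max(2,1) = 2·2 = 4
P[5] = 2·max(3,2) = 2·3 = 6
P[6] = 3·max(3,2) = 3·3 = 9
P[7] = 2·max(5,6) = 2·6 = 12
P[8] = 2·max(6,9) = 2·9 = 18
P[9] = 3·max(6,9) = 3·9 = 27
One optimal split: 3 + 3 + 3; product 3·3·3 = 27.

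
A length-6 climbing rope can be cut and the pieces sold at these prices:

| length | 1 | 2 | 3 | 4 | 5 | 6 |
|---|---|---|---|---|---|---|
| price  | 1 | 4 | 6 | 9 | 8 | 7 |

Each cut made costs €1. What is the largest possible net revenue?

12

Let r[k] be the best obtainable value from length k. For each k, try every first piece i and keep the best of price[i] + r[k−i] minus the 1 cut fee when i<k.
r[1] = 1
r[2] = 4
r[3] = 6
r[4] = 9
r[5] = 9  (first piece 1, then r[4]=9)
r[6] = 12  (first piece 2, then r[4]=9)
One optimal plan: pieces 4 + 2 (1 cut) → €13 − €1 = €12.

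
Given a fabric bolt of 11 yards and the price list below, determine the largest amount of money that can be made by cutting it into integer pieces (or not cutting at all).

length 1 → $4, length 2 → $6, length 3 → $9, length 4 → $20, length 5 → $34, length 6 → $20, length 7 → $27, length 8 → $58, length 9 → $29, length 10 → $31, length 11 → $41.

72

Consider every possible first cut. v[k] is the best of p[i]+v[k−i] over all sellable i≤k.
v[1] = 4
v[2] = 8  (first piece 1, then v[1]=4)
v[3] = 12  (first piece 1, then v[2]=8)
v[4] = 20
v[5] = 34
v[6] = 38  (first piece 1, then v[5]=34)
v[7] = 42  (first piece 1, then v[6]=38)
v[8] = 58
v[9] = 62  (first piece 1, then v[8]=58)
v[10] = 68  (first piece 5, then v[5]=34)
v[11] = 72  (first piece 1, then v[10]=68)
One optimal cutting: 5 + 5 + 1 → $34 + $34 + $4 = $72.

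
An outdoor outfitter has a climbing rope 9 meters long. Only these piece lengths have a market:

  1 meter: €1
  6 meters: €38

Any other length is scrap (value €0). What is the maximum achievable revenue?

41

Consider every possible first cut. r[k] is the best of p[i]+r[k−i] over all sellable i≤k.
r[1] = 1
r[2] = 2  (first piece 1, then r[1]=1)
r[3] = 3  (first piece 1, then r[2]=2)
r[4] = 4  (first piece 1, then r[3]=3)
r[5] = 5  (first piece 1, then r[4]=4)
r[6] = 38
r[7] = 39  (first piece 1, then r[6]=38)
r[8] = 40  (first piece 1, then r[7]=39)
r[9] = 41  (first piece 1, then r[8]=40)
One optimal cutting: 6 + 1 + 1 + 1 → €41.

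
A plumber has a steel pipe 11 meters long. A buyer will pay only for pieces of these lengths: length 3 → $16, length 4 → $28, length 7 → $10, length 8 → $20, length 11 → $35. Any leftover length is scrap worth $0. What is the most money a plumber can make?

72

Let r[k] be the best obtainable value from length k. For each k, try every first piece i and keep the best of price[i] + r[k−i].
r[1] = 0
r[2] = 0
r[3] = 16
r[4] = max(16+0, 28+0) = 28
r[5] = max(16+0, 28+0) = 28
r[6] = max(16+16, 28+0) = 32
r[7] = max(16+28, 28+16, 10+0) = 44
r[8] = max(16+28, 28+28, 10+0, 20+0) = 56
r[9] = max(16+32, 28+28, 10+0, 20+0) = 56
r[10] = max(16+44, 28+32, 10+16, 20+0) = 60
r[11] = max(16+56, 28+44, 10+28, 20+16, 35+0) = 72
One optimal cutting: 4 + 4 + 3 → $72.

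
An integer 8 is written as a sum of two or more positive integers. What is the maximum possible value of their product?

18

Let P[k] be the best product for length k (with at least one cut). For each first piece i, the rest contributes max(k−i, P[k−i]).
P[2] = 1*max(1,0) = 1*1 = 1
P[3] = 1*max(2,1) = 1*2 = 2
P[4] = 2*max(2,1) = 2*2 = 4
P[5] = 2*max(3,2) = 2*3 = 6
P[6] = 3*max(3,2) = 3*3 = 9
P[7] = 2*max(5,6) = 2*6 = 12
P[8] = 2*max(6,9) = 2*9 = 18
One optimal split: 3 + 3 + 2; product 3*3*2 = 18.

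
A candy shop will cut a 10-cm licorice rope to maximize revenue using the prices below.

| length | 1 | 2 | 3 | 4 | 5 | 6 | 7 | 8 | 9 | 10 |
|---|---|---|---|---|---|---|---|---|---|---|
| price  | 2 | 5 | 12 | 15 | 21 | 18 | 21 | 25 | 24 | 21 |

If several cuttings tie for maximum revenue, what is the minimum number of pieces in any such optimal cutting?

Let r[k] be the best obtainable value from length k. For each k, try every first piece i and keep the best of price[i] + r[k−i].
r[1] = 2
r[2] = max(2+2, 5+0) = 5
r[3] = max(2+5, 5+2, 12+0) = 12
r[4] = max(2+12, 5+5, 12+2, 15+0) = 15
r[5] = max(2+15, 5+12, 12+5, 15+2, 21+0) = 21
r[6] = max(2+21, 5+15, 12+12, 15+5, 21+2, 18+0) = 24
r[7] = max(2+24, 5+21, 12+15, …, 18+2, 21+0) = 27
r[8] = max(2+27, 5+24, 12+21, …, 21+2, 25+0) = 33
r[9] = max(2+33, 5+27, 12+24, …, 25+2, 24+0) = 36
r[10] = max(2+36, 5+33, 12+27, …, 24+2, 21+0) = 42
Maximum revenue is ¢42.
Now minimize piece count subject to staying optimal: for each k, pieces[k] = 1 + min over i with p[i]+r[k−i]=r[k] of pieces[k−i].
pieces[7] = 2
pieces[8] = 2
pieces[9] = 2
pieces[10] = 2

2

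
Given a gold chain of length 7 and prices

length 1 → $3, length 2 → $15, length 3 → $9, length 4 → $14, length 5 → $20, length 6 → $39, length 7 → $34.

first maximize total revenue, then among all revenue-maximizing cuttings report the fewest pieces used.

Consider every possible first cut. r[k] is the best of p[i]+r[k−i] over all sellable i≤k.
r[1] = 3
r[2] = 15
r[3] = 18  (first piece 1, then r[2]=15)
r[4] = 30  (first piece 2, then r[2]=15)
r[5] = 33  (first piece 1, then r[4]=30)
r[6] = 45  (first piece 2, then r[4]=30)
r[7] = 48  (first piece 1, then r[6]=45)
Maximum revenue is $48.
Now minimize piece count subject to staying optimal: for each k, pieces[k] = 1 + min over i with p[i]+r[k−i]=r[k] of pieces[k−i].
pieces[4] = 2
pieces[5] = 3
pieces[6] = 3
pieces[7] = 4

4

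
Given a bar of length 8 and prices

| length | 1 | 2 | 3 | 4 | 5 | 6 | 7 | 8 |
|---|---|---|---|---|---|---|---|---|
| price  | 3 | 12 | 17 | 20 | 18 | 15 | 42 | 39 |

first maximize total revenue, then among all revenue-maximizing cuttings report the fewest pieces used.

4

Consider every possible first cut. r[k] is the best of p[i]+r[k−i] over all sellable i≤k.
r[1] = 3
r[2] = max(3+3, 12+0) = 12
r[3] = max(3+12, 12+3, 17+0) = 17
r[4] = max(3+17, 12+12, 17+3, 20+0) = 24
r[5] = max(3+24, 12+17, 17+12, 20+3, 18+0) = 29
r[6] = max(3+29, 12+24, 17+17, 20+12, 18+3, 15+0) = 36
r[7] = max(3+36, 12+29, 17+24, …, 15+3, 42+0) = 42
r[8] = max(3+42, 12+36, 17+29, …, 42+3, 39+0) = 48
Maximum revenue is $48.
Now minimize piece count subject to staying optimal: for each k, pieces[k] = 1 + min over i with p[i]+r[k−i]=r[k] of pieces[k−i].
pieces[5] = 2
pieces[6] = 3
pieces[7] = 1
pieces[8] = 4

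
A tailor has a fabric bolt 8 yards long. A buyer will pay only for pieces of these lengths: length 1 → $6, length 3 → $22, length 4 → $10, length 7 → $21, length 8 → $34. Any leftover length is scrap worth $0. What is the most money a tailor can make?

Consider every possible first cut. best[k] is the best of p[i]+best[k−i] over all sellable i≤k.
best[1] = 6
best[2] = 12  (first piece 1, then best[1]=6)
best[3] = 22
best[4] = 28  (first piece 1, then best[3]=22)
best[5] = 34  (first piece 1, then best[4]=28)
best[6] = 44  (first piece 3, then best[3]=22)
best[7] = 50  (first piece 1, then best[6]=44)
best[8] = 56  (first piece 1, then best[7]=50)
One optimal cutting: 3 + 3 + 1 + 1 → $56.

56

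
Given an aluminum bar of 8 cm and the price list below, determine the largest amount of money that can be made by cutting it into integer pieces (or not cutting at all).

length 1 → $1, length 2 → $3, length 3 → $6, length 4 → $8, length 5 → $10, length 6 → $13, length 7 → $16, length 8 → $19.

Let v[k] be the best obtainable value from length k. For each k, try every first piece i and keep the best of price[i] + v[k−i].
v[1] = 1
v[2] = 3
v[3] = 6
v[4] = 8
v[5] = 10
v[6] = 13
v[7] = 16
v[8] = 19
Best is to sell the whole 8-cm piece uncut for $19.

19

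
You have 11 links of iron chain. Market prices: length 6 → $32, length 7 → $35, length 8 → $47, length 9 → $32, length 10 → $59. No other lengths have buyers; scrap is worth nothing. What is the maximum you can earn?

59

Build best[k] bottom-up: best[k] = max over allowed piece i of (p[i] + best[k−i]).
best[1] = 0
best[2] = 0
best[3] = 0
best[4] = 0
best[5] = 0
best[6] = 32
best[7] = max(32+0, 35+0) = 35
best[8] = max(32+0, 35+0, 47+0) = 47
best[9] = max(32+0, 35+0, 47+0, 32+0) = 47
best[10] = max(32+0, 35+0, 47+0, 32+0, 59+0) = 59
best[11] = max(32+0, 35+0, 47+0, 32+0, 59+0) = 59
One optimal cutting: pieces 10 with 1 link of scrap → $59.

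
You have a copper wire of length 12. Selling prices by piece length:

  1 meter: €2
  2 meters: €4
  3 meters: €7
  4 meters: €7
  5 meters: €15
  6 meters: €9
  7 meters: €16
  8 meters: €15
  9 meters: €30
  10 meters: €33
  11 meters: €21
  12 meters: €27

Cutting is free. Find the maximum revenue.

Build best[k] bottom-up: best[k] = max over allowed piece i of (p[i] + best[k−i]).
best[1] = 2
best[2] = 4  (first piece 1, then best[1]=2)
best[3] = 7
best[4] = 9  (first piece 1, then best[3]=7)
best[5] = 15
best[6] = 17  (first piece 1, then best[5]=15)
best[7] = 19  (first piece 1, then best[6]=17)
best[8] = 22  (first piece 3, then best[5]=15)
best[9] = 30
best[10] = 33
best[11] = 35  (first piece 1, then best[10]=33)
best[12] = 37  (first piece 1, then best[11]=35)
One optimal cutting: 10 + 1 + 1 → €33 + €2 + €2 = €37.

37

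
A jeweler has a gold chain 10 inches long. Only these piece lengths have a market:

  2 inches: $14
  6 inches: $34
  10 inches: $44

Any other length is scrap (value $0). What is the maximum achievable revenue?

70

Let best[k] be the best obtainable value from length k. For each k, try every first piece i and keep the best of price[i] + best[k−i].
best[1] = 0
best[2] = 14
best[3] = 14
best[4] = 28  (first piece 2, then best[2]=14)
best[5] = 28
best[6] = max(14+28, 34+0) = 42
best[7] = max(14+28, 34+0) = 42
best[8] = max(14+42, 34+14) = 56
best[9] = max(14+42, 34+14) = 56
best[10] = max(14+56, 34+28, 44+0) = 70
One optimal cutting: 2 + 2 + 2 + 2 + 2 → $70.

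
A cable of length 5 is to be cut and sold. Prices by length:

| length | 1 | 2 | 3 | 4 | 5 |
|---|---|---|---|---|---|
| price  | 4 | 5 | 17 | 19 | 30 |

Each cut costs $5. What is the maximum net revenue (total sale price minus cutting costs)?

30

Let net[k] be the best obtainable value from length k. For each k, try every first piece i and keep the best of price[i] + net[k−i] minus the 5 cut fee when i<k.
net[1] = 4
net[2] = max(4+4-5, 5+0) = 5
net[3] = max(4+5-5, 5+4-5, 17+0) = 17
net[4] = max(4+17-5, 5+5-5, 17+4-5, 19+0) = 19
net[5] = max(4+19-5, 5+17-5, 17+5-5, 19+4-5, 30+0) = 30
Best is to make no cuts and sell whole for $30.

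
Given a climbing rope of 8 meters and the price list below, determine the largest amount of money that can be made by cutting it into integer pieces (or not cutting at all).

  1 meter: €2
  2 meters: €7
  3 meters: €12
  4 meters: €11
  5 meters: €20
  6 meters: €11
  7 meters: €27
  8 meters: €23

Consider every possible first cut. v[k] is the best of p[i]+v[k−i] over all sellable i≤k.
v[1] = 2
v[2] = max(2+2, 7+0) = 7
v[3] = max(2+7, 7+2, 12+0) = 12
v[4] = max(2+12, 7+7, 12+2, 11+0) = 14
v[5] = max(2+14, 7+12, 12+7, 11+2, 20+0) = 20
v[6] = max(2+20, 7+14, 12+12, 11+7, 20+2, 11+0) = 24
v[7] = max(2+24, 7+20, 12+14, …, 11+2, 27+0) = 27
v[8] = max(2+27, 7+24, 12+20, …, 27+2, 23+0) = 32
One optimal cutting: 5 + 3 → €20 + €12 = €32.

32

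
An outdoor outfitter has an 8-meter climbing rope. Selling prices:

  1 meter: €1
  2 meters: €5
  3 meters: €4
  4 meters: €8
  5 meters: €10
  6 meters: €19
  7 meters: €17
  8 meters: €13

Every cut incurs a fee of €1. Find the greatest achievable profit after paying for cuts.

Let v[k] be the best obtainable value from length k. For each k, try every first piece i and keep the best of price[i] + v[k−i] minus the 1 cut fee when i<k.
v[1] = 1
v[2] = 5
v[3] = 5  (first piece 1, then v[2]=5)
v[4] = 9  (first piece 2, then v[2]=5)
v[5] = 10
v[6] = 19
v[7] = 19  (first piece 1, then v[6]=19)
v[8] = 23  (first piece 2, then v[6]=19)
One optimal plan: pieces 6 + 2 (1 cut) → €24 − €1 = €23.

23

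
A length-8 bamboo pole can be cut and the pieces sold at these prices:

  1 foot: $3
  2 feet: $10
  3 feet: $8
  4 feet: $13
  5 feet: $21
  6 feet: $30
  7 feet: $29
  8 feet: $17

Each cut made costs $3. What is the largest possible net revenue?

Let r[k] be the best obtainable value from length k. For each k, try every first piece i and keep the best of price[i] + r[k−i] minus the 3 cut fee when i<k.
r[1] = 3
r[2] = max(3+3-3, 10+0) = 10
r[3] = max(3+10-3, 10+3-3, 8+0) = 10
r[4] = max(3+10-3, 10+10-3, 8+3-3, 13+0) = 17
r[5] = max(3+17-3, 10+10-3, 8+10-3, 13+3-3, 21+0) = 21
r[6] = max(3+21-3, 10+17-3, 8+10-3, 13+10-3, 21+3-3, 30+0) = 30
r[7] = max(3+30-3, 10+21-3, 8+17-3, …, 30+3-3, 29+0) = 30
r[8] = max(3+30-3, 10+30-3, 8+21-3, …, 29+3-3, 17+0) = 37
One optimal plan: pieces 6 + 2 (1 cut) → $40 − $3 = $37.

37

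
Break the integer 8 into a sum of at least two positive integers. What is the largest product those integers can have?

Define m[k] = max over 1≤i<k of i · max(k−i, m[k−i]); the inner max lets the remainder stay uncut if that's better.
m[2] = 1*max(1,0) = 1*1 = 1
m[3] = max(1*2, 2*1) = 2
m[4] = max(1*3, 2*2, 3*1) = 4
m[5] = max(1*4, 2*3, 3*2, 4*1) = 6
m[6] = max(1*6, 2*4, 3*3, 4*2, 5*1) = 9
m[7] = max(1*9, 2*6, 3*4, 4*3, 5*2, 6*1) = 12
m[8] = max(1*12, 2*9, 3*6, …, 6*2, 7*1) = 18
One optimal split: 3 + 3 + 2; product 3*3*2 = 18.

18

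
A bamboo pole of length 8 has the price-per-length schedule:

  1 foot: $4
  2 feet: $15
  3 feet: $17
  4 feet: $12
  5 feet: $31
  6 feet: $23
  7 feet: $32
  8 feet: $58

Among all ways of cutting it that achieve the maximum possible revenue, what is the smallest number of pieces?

Build r[k] bottom-up: r[k] = max over allowed piece i of (p[i] + r[k−i]).
r[1] = 4
r[2] = 15
r[3] = 19  (first piece 1, then r[2]=15)
r[4] = 30  (first piece 2, then r[2]=15)
r[5] = 34  (first piece 1, then r[4]=30)
r[6] = 45  (first piece 2, then r[4]=30)
r[7] = 49  (first piece 1, then r[6]=45)
r[8] = 60  (first piece 2, then r[6]=45)
Maximum revenue is $60.
Now minimize piece count subject to staying optimal: for each k, pieces[k] = 1 + min over i with p[i]+r[k−i]=r[k] of pieces[k−i].
pieces[5] = 3
pieces[6] = 3
pieces[7] = 4
pieces[8] = 4

4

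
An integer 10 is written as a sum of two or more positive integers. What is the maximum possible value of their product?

Fill m[k] for k=2..10: at each k try every first piece i and multiply by the better of (k−i) uncut or m[k−i].
m[2] = 1·max(1,0) = 1·1 = 1
m[3] = 1·max(2,1) = 1·2 = 2
m[4] = 2·max(2,1) = 2·2 = 4
m[5] = 2·max(3,2) = 2·3 = 6
m[6] = 3·max(3,2) = 3·3 = 9
m[7] = 2·max(5,6) = 2·6 = 12
m[8] = 2·max(6,9) = 2·9 = 18
m[9] = 3·max(6,9) = 3·9 = 27
m[10] = 2·max(8,18) = 2·18 = 36
One optimal split: 3 + 3 + 2 + 2; product 3·3·2·2 = 36.

36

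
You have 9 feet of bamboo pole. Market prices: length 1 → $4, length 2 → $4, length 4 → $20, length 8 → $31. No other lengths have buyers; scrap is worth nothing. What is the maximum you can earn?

Consider every possible first cut. f[k] is the best of p[i]+f[k−i] over all sellable i≤k.
f[1] = 4
f[2] = max(4+4, 4+0) = 8
f[3] = max(4+8, 4+4) = 12
f[4] = max(4+12, 4+8, 20+0) = 20
f[5] = max(4+20, 4+12, 20+4) = 24
f[6] = max(4+24, 4+20, 20+8) = 28
f[7] = max(4+28, 4+24, 20+12) = 32
f[8] = max(4+32, 4+28, 20+20, 31+0) = 40
f[9] = max(4+40, 4+32, 20+24, 31+4) = 44
One optimal cutting: 4 + 4 + 1 → $44.

44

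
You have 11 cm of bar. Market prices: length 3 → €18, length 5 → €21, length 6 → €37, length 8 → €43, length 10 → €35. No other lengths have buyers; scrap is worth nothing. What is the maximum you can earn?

Consider every possible first cut. best[k] is the best of p[i]+best[k−i] over all sellable i≤k.
best[1] = 0
best[2] = 0
best[3] = 18
best[4] = 18
best[5] = max(18+0, 21+0) = 21
best[6] = max(18+18, 21+0, 37+0) = 37
best[7] = max(18+18, 21+0, 37+0) = 37
best[8] = max(18+21, 21+18, 37+0, 43+0) = 43
best[9] = max(18+37, 21+18, 37+18, 43+0) = 55
best[10] = max(18+37, 21+21, 37+18, 43+0, 35+0) = 55
best[11] = max(18+43, 21+37, 37+21, 43+18, 35+0) = 61
One optimal cutting: 8 + 3 → €61.

61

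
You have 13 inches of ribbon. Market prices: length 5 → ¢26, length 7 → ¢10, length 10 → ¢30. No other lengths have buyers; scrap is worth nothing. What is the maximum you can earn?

52

Let f[k] be the best obtainable value from length k. For each k, try every first piece i and keep the best of price[i] + f[k−i].
f[1] = 0
f[2] = 0
f[3] = 0
f[4] = 0
f[5] = 26
f[6] = 26
f[7] = max(26+0, 10+0) = 26
f[8] = max(26+0, 10+0) = 26
f[9] = max(26+0, 10+0) = 26
f[10] = max(26+26, 10+0, 30+0) = 52
f[11] = max(26+26, 10+0, 30+0) = 52
f[12] = max(26+26, 10+26, 30+0) = 52
f[13] = max(26+26, 10+26, 30+0) = 52
One optimal cutting: pieces 5 + 5 with 3 inches of scrap → ¢52.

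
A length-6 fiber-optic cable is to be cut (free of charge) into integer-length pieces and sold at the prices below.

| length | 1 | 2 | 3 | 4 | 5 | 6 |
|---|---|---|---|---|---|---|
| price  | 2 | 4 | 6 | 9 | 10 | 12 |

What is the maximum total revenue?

Let best[k] be the best obtainable value from length k. For each k, try every first piece i and keep the best of price[i] + best[k−i].
best[1] = 2
best[2] = 4  (first piece 1, then best[1]=2)
best[3] = 6  (first piece 1, then best[2]=4)
best[4] = 9
best[5] = 11  (first piece 1, then best[4]=9)
best[6] = 13  (first piece 1, then best[5]=11)
One optimal cutting: 4 + 1 + 1 → $9 + $2 + $2 = $13.

13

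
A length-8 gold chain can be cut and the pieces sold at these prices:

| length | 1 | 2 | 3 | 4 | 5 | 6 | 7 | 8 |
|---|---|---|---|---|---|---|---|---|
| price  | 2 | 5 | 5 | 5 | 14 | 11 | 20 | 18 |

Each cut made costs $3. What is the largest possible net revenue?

19

Let r[k] be the best obtainable value from length k. For each k, try every first piece i and keep the best of price[i] + r[k−i] minus the 3 cut fee when i<k.
r[1] = 2
r[2] = max(2+2-3, 5+0) = 5
r[3] = max(2+5-3, 5+2-3, 5+0) = 5
r[4] = max(2+5-3, 5+5-3, 5+2-3, 5+0) = 7
r[5] = max(2+7-3, 5+5-3, 5+5-3, 5+2-3, 14+0) = 14
r[6] = max(2+14-3, 5+7-3, 5+5-3, 5+5-3, 14+2-3, 11+0) = 13
r[7] = max(2+13-3, 5+14-3, 5+7-3, …, 11+2-3, 20+0) = 20
r[8] = max(2+20-3, 5+13-3, 5+14-3, …, 20+2-3, 18+0) = 19
One optimal plan: pieces 7 + 1 (1 cut) → $22 − $3 = $19.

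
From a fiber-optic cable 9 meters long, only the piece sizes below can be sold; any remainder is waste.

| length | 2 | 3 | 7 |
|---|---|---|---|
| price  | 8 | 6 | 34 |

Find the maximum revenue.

Consider every possible first cut. f[k] is the best of p[i]+f[k−i] over all sellable i≤k.
f[1] = 0
f[2] = 8
f[3] = 8
f[4] = 16  (first piece 2, then f[2]=8)
f[5] = 16
f[6] = 24  (first piece 2, then f[4]=16)
f[7] = 34
f[8] = 34
f[9] = 42  (first piece 2, then f[7]=34)
One optimal cutting: 7 + 2 → $42.

42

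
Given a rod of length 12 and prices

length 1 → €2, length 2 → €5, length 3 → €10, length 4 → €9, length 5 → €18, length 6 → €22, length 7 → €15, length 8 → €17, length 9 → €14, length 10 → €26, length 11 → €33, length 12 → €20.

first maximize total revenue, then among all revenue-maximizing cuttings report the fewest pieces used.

Build r[k] bottom-up: r[k] = max over allowed piece i of (p[i] + r[k−i]).
r[1] = 2
r[2] = max(2+2, 5+0) = 5
r[3] = max(2+5, 5+2, 10+0) = 10
r[4] = max(2+10, 5+5, 10+2, 9+0) = 12
r[5] = max(2+12, 5+10, 10+5, 9+2, 18+0) = 18
r[6] = max(2+18, 5+12, 10+10, 9+5, 18+2, 22+0) = 22
r[7] = max(2+22, 5+18, 10+12, …, 22+2, 15+0) = 24
r[8] = max(2+24, 5+22, 10+18, …, 15+2, 17+0) = 28
r[9] = max(2+28, 5+24, 10+22, …, 17+2, 14+0) = 32
r[10] = max(2+32, 5+28, 10+24, …, 14+2, 26+0) = 36
r[11] = max(2+36, 5+32, 10+28, …, 26+2, 33+0) = 40
r[12] = max(2+40, 5+36, 10+32, …, 33+2, 20+0) = 44
Maximum revenue is €44.
Now minimize piece count subject to staying optimal: for each k, pieces[k] = 1 + min over i with p[i]+r[k−i]=r[k] of pieces[k−i].
pieces[9] = 2
pieces[10] = 2
pieces[11] = 2
pieces[12] = 2

2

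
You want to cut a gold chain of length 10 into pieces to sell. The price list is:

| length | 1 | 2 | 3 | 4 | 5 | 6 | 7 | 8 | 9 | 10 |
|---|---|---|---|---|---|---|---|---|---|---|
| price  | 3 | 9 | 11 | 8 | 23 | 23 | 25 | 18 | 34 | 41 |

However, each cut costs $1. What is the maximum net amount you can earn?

45

Consider every possible first cut. r[k] is the best of p[i]+r[k−i] over all sellable i≤k, charging 1 whenever i<k.
r[1] = 3
r[2] = 9
r[3] = 11  (first piece 1, then r[2]=9)
r[4] = 17  (first piece 2, then r[2]=9)
r[5] = 23
r[6] = 25  (first piece 1, then r[5]=23)
r[7] = 31  (first piece 2, then r[5]=23)
r[8] = 33  (first piece 1, then r[7]=31)
r[9] = 39  (first piece 2, then r[7]=31)
r[10] = 45  (first piece 5, then r[5]=23)
One optimal plan: pieces 5 + 5 (1 cut) → $46 − $1 = $45.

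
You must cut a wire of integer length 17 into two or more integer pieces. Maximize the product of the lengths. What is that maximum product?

Define prod[k] = max over 1≤i<k of i · max(k−i, prod[k−i]); the inner max lets the remainder stay uncut if that's better.
prod[2] = 1*max(1,0) = 1*1 = 1
prod[3] = 1*max(2,1) = 1*2 = 2
prod[4] = 2*max(2,1) = 2*2 = 4
prod[5] = 2*max(3,2) = 2*3 = 6
prod[6] = 3*max(3,2) = 3*3 = 9
prod[7] = 2*max(5,6) = 2*6 = 12
prod[8] = 2*max(6,9) = 2*9 = 18
prod[9] = 3*max(6,9) = 3*9 = 27
prod[10] = 2*max(8,18) = 2*18 = 36
prod[11] = 2*max(9,27) = 2*27 = 54
prod[12] = 3*max(9,27) = 3*27 = 81
prod[13] = 2*max(11,54) = 2*54 = 108
prod[14] = 2*max(12,81) = 2*81 = 162
prod[15] = 3*max(12,81) = 3*81 = 243
prod[16] = 2*max(14,162) = 2*162 = 324
prod[17] = 2*max(15,243) = 2*243 = 486
One optimal split: 3 + 3 + 3 + 3 + 3 + 2; product 3*3*3*3*3*2 = 486.

486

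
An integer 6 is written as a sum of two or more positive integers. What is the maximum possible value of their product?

9

Fill g[k] for k=2..6: at each k try every first piece i and multiply by the better of (k−i) uncut or g[k−i].
g[2] = 1*max(1,0) = 1*1 = 1
g[3] = 1*max(2,1) = 1*2 = 2
g[4] = 2*max(2,1) = 2*2 = 4
g[5] = 2*max(3,2) = 2*3 = 6
g[6] = 3*max(3,2) = 3*3 = 9
One optimal split: 3 + 3; product 3*3 = 9.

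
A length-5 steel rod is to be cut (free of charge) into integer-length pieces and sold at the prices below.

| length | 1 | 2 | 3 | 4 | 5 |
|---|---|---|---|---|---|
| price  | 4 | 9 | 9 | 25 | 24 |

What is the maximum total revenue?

Let R[k] be the best obtainable value from length k. For each k, try every first piece i and keep the best of price[i] + R[k−i].
R[1] = 4
R[2] = max(4+4, 9+0) = 9
R[3] = max(4+9, 9+4, 9+0) = 13
R[4] = max(4+13, 9+9, 9+4, 25+0) = 25
R[5] = max(4+25, 9+13, 9+9, 25+4, 24+0) = 29
One optimal cutting: 4 + 1 → $25 + $4 = $29.

29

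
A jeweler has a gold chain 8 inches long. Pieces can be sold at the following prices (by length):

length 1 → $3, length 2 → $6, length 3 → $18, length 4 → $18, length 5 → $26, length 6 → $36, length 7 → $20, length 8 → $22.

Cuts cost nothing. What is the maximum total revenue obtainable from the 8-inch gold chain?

44

Build r[k] bottom-up: r[k] = max over allowed piece i of (p[i] + r[k−i]).
r[1] = 3
r[2] = max(3+3, 6+0) = 6
r[3] = max(3+6, 6+3, 18+0) = 18
r[4] = max(3+18, 6+6, 18+3, 18+0) = 21
r[5] = max(3+21, 6+18, 18+6, 18+3, 26+0) = 26
r[6] = max(3+26, 6+21, 18+18, 18+6, 26+3, 36+0) = 36
r[7] = max(3+36, 6+26, 18+21, …, 36+3, 20+0) = 39
r[8] = max(3+39, 6+36, 18+26, …, 20+3, 22+0) = 44
One optimal cutting: 5 + 3 → $26 + $18 = $44.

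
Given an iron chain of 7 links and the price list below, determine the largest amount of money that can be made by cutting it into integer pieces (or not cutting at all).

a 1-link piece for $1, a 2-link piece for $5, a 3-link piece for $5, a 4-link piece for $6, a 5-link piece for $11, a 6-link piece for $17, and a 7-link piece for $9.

Let R[k] be the best obtainable value from length k. For each k, try every first piece i and keep the best of price[i] + R[k−i].
R[1] = 1
R[2] = max(1+1, 5+0) = 5
R[3] = max(1+5, 5+1, 5+0) = 6
R[4] = max(1+6, 5+5, 5+1, 6+0) = 10
R[5] = max(1+10, 5+6, 5+5, 6+1, 11+0) = 11
R[6] = max(1+11, 5+10, 5+6, 6+5, 11+1, 17+0) = 17
R[7] = max(1+17, 5+11, 5+10, …, 17+1, 9+0) = 18
One optimal cutting: 6 + 1 → $17 + $1 = $18.

18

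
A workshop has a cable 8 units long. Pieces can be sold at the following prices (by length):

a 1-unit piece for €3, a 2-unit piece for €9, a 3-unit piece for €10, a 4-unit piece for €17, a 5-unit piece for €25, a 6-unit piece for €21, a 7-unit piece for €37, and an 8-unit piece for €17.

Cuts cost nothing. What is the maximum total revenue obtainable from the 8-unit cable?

40

Build r[k] bottom-up: r[k] = max over allowed piece i of (p[i] + r[k−i]).
r[1] = 3
r[2] = max(3+3, 9+0) = 9
r[3] = max(3+9, 9+3, 10+0) = 12
r[4] = max(3+12, 9+9, 10+3, 17+0) = 18
r[5] = max(3+18, 9+12, 10+9, 17+3, 25+0) = 25
r[6] = max(3+25, 9+18, 10+12, 17+9, 25+3, 21+0) = 28
r[7] = max(3+28, 9+25, 10+18, …, 21+3, 37+0) = 37
r[8] = max(3+37, 9+28, 10+25, …, 37+3, 17+0) = 40
One optimal cutting: 7 + 1 → €37 + €3 = €40.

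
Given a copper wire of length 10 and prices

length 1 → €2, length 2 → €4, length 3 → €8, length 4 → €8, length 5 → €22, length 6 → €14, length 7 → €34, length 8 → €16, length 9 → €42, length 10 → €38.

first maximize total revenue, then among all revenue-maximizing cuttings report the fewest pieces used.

Build r[k] bottom-up: r[k] = max over allowed piece i of (p[i] + r[k−i]).
r[1] = 2
r[2] = 4  (first piece 1, then r[1]=2)
r[3] = 8
r[4] = 10  (first piece 1, then r[3]=8)
r[5] = 22
r[6] = 24  (first piece 1, then r[5]=22)
r[7] = 34
r[8] = 36  (first piece 1, then r[7]=34)
r[9] = 42
r[10] = 44  (first piece 1, then r[9]=42)
Maximum revenue is €44.
Now minimize piece count subject to staying optimal: for each k, pieces[k] = 1 + min over i with p[i]+r[k−i]=r[k] of pieces[k−i].
pieces[7] = 1
pieces[8] = 2
pieces[9] = 1
pieces[10] = 2

2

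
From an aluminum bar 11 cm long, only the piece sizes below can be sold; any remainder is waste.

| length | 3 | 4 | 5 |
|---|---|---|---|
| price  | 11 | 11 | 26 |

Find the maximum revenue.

52

Let r[k] be the best obtainable value from length k. For each k, try every first piece i and keep the best of price[i] + r[k−i].
r[1] = 0
r[2] = 0
r[3] = 11
r[4] = 11
r[5] = 26
r[6] = 26
r[7] = 26
r[8] = 37  (first piece 3, then r[5]=26)
r[9] = 37
r[10] = 52  (first piece 5, then r[5]=26)
r[11] = 52
One optimal cutting: pieces 5 + 5 with 1 cm of scrap → $52.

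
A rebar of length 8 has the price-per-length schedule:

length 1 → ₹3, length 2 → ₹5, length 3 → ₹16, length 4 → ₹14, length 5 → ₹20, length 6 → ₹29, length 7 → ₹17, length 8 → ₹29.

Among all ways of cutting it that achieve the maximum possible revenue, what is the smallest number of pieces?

4

Let r[k] be the best obtainable value from length k. For each k, try every first piece i and keep the best of price[i] + r[k−i].
r[1] = 3
r[2] = max(3+3, 5+0) = 6
r[3] = max(3+6, 5+3, 16+0) = 16
r[4] = max(3+16, 5+6, 16+3, 14+0) = 19
r[5] = max(3+19, 5+16, 16+6, 14+3, 20+0) = 22
r[6] = max(3+22, 5+19, 16+16, 14+6, 20+3, 29+0) = 32
r[7] = max(3+32, 5+22, 16+19, …, 29+3, 17+0) = 35
r[8] = max(3+35, 5+32, 16+22, …, 17+3, 29+0) = 38
Maximum revenue is ₹38.
Now minimize piece count subject to staying optimal: for each k, pieces[k] = 1 + min over i with p[i]+r[k−i]=r[k] of pieces[k−i].
pieces[5] = 3
pieces[6] = 2
pieces[7] = 3
pieces[8] = 4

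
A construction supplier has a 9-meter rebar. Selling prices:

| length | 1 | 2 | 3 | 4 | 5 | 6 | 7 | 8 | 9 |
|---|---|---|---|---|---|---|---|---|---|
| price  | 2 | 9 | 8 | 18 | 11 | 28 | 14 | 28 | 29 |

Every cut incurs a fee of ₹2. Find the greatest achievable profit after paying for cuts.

35

Let v[k] be the best obtainable value from length k. For each k, try every first piece i and keep the best of price[i] + v[k−i] minus the 2 cut fee when i<k.
v[1] = 2
v[2] = max(2+2-2, 9+0) = 9
v[3] = max(2+9-2, 9+2-2, 8+0) = 9
v[4] = max(2+9-2, 9+9-2, 8+2-2, 18+0) = 18
v[5] = max(2+18-2, 9+9-2, 8+9-2, 18+2-2, 11+0) = 18
v[6] = max(2+18-2, 9+18-2, 8+9-2, 18+9-2, 11+2-2, 28+0) = 28
v[7] = max(2+28-2, 9+18-2, 8+18-2, …, 28+2-2, 14+0) = 28
v[8] = max(2+28-2, 9+28-2, 8+18-2, …, 14+2-2, 28+0) = 35
v[9] = max(2+35-2, 9+28-2, 8+28-2, …, 28+2-2, 29+0) = 35
One optimal plan: pieces 6 + 2 + 1 (2 cuts) → ₹39 − ₹4 = ₹35.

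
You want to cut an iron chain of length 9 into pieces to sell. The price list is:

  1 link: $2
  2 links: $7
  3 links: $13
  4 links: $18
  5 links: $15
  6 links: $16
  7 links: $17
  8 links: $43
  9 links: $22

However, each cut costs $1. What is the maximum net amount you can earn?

44

Consider every possible first cut. r[k] is the best of p[i]+r[k−i] over all sellable i≤k, charging 1 whenever i<k.
r[1] = 2
r[2] = 7
r[3] = 13
r[4] = 18
r[5] = 19  (first piece 1, then r[4]=18)
r[6] = 25  (first piece 3, then r[3]=13)
r[7] = 30  (first piece 3, then r[4]=18)
r[8] = 43
r[9] = 44  (first piece 1, then r[8]=43)
One optimal plan: pieces 8 + 1 (1 cut) → $45 − $1 = $44.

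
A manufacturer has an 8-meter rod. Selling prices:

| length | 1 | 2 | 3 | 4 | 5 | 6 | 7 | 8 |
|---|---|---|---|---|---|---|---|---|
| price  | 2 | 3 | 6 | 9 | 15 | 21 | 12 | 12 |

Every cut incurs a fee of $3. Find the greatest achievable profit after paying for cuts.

Build r[k] bottom-up: r[k] = max over allowed piece i of (p[i] + r[k−i]) − 3 per cut.
r[1] = 2
r[2] = 3
r[3] = 6
r[4] = 9
r[5] = 15
r[6] = 21
r[7] = 20  (first piece 1, then r[6]=21)
r[8] = 21  (first piece 2, then r[6]=21)
One optimal plan: pieces 6 + 2 (1 cut) → $24 − $3 = $21.

21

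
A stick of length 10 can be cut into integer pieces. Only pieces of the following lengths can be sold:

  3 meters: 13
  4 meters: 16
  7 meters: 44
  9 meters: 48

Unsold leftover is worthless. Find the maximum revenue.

Consider every possible first cut. best[k] is the best of p[i]+best[k−i] over all sellable i≤k.
best[1] = 0
best[2] = 0
best[3] = 13
best[4] = 16
best[5] = 16
best[6] = 26  (first piece 3, then best[3]=13)
best[7] = 44
best[8] = 44
best[9] = 48
best[10] = 57  (first piece 3, then best[7]=44)
One optimal cutting: 7 + 3 → 57.

57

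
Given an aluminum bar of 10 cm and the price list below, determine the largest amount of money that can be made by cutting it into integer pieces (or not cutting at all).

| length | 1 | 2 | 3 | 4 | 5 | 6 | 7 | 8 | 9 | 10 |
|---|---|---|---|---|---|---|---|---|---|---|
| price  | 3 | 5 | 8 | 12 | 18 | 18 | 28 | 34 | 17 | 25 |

40

Build r[k] bottom-up: r[k] = max over allowed piece i of (p[i] + r[k−i]).
r[1] = 3
r[2] = 6  (first piece 1, then r[1]=3)
r[3] = 9  (first piece 1, then r[2]=6)
r[4] = 12  (first piece 1, then r[3]=9)
r[5] = 18
r[6] = 21  (first piece 1, then r[5]=18)
r[7] = 28
r[8] = 34
r[9] = 37  (first piece 1, then r[8]=34)
r[10] = 40  (first piece 1, then r[9]=37)
One optimal cutting: 8 + 1 + 1 → $34 + $3 + $3 = $40.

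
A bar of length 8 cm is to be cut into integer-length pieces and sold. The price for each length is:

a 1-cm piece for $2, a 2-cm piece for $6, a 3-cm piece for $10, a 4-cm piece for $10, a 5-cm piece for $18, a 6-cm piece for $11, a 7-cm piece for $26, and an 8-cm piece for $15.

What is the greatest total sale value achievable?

Build R[k] bottom-up: R[k] = max over allowed piece i of (p[i] + R[k−i]).
R[1] = 2
R[2] = max(2+2, 6+0) = 6
R[3] = max(2+6, 6+2, 10+0) = 10
R[4] = max(2+10, 6+6, 10+2, 10+0) = 12
R[5] = max(2+12, 6+10, 10+6, 10+2, 18+0) = 18
R[6] = max(2+18, 6+12, 10+10, 10+6, 18+2, 11+0) = 20
R[7] = max(2+20, 6+18, 10+12, …, 11+2, 26+0) = 26
R[8] = max(2+26, 6+20, 10+18, …, 26+2, 15+0) = 28
One optimal cutting: 7 + 1 → $26 + $2 = $28.

28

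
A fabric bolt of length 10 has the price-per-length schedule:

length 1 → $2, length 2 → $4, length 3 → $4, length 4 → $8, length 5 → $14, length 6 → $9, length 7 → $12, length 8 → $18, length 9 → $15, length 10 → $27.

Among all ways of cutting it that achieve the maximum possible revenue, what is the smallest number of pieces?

2

Let r[k] be the best obtainable value from length k. For each k, try every first piece i and keep the best of price[i] + r[k−i].
r[1] = 2
r[2] = 4  (first piece 1, then r[1]=2)
r[3] = 6  (first piece 1, then r[2]=4)
r[4] = 8  (first piece 1, then r[3]=6)
r[5] = 14
r[6] = 16  (first piece 1, then r[5]=14)
r[7] = 18  (first piece 1, then r[6]=16)
r[8] = 20  (first piece 1, then r[7]=18)
r[9] = 22  (first piece 1, then r[8]=20)
r[10] = 28  (first piece 5, then r[5]=14)
Maximum revenue is $28.
Now minimize piece count subject to staying optimal: for each k, pieces[k] = 1 + min over i with p[i]+r[k−i]=r[k] of pieces[k−i].
pieces[7] = 2
pieces[8] = 3
pieces[9] = 2
pieces[10] = 2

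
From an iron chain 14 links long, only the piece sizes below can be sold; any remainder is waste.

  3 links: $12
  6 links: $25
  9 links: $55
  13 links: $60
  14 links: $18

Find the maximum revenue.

67

Let r[k] be the best obtainable value from length k. For each k, try every first piece i and keep the best of price[i] + r[k−i].
r[1] = 0
r[2] = 0
r[3] = 12
r[4] = 12
r[5] = 12
r[6] = max(12+12, 25+0) = 25
r[7] = max(12+12, 25+0) = 25
r[8] = max(12+12, 25+0) = 25
r[9] = max(12+25, 25+12, 55+0) = 55
r[10] = max(12+25, 25+12, 55+0) = 55
r[11] = max(12+25, 25+12, 55+0) = 55
r[12] = max(12+55, 25+25, 55+12) = 67
r[13] = max(12+55, 25+25, 55+12, 60+0) = 67
r[14] = max(12+55, 25+25, 55+12, 60+0, 18+0) = 67
One optimal cutting: pieces 9 + 3 with 2 links of scrap → $67.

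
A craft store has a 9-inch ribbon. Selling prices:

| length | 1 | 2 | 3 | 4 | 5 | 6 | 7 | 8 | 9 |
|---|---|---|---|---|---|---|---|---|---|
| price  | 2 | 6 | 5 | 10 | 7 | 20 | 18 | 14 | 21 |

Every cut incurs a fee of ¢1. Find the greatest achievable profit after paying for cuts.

26

Build r[k] bottom-up: r[k] = max over allowed piece i of (p[i] + r[k−i]) − 1 per cut.
r[1] = 2
r[2] = max(2+2-1, 6+0) = 6
r[3] = max(2+6-1, 6+2-1, 5+0) = 7
r[4] = max(2+7-1, 6+6-1, 5+2-1, 10+0) = 11
r[5] = max(2+11-1, 6+7-1, 5+6-1, 10+2-1, 7+0) = 12
r[6] = max(2+12-1, 6+11-1, 5+7-1, 10+6-1, 7+2-1, 20+0) = 20
r[7] = max(2+20-1, 6+12-1, 5+11-1, …, 20+2-1, 18+0) = 21
r[8] = max(2+21-1, 6+20-1, 5+12-1, …, 18+2-1, 14+0) = 25
r[9] = max(2+25-1, 6+21-1, 5+20-1, …, 14+2-1, 21+0) = 26
One optimal plan: pieces 6 + 2 + 1 (2 cuts) → ¢28 − ¢2 = ¢26.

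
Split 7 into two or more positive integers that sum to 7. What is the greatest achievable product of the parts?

Let prod[k] be the best product for length k (with at least one cut). For each first piece i, the rest contributes max(k−i, prod[k−i]).
prod[2] = 1×max(1,0) = 1×1 = 1
prod[3] = 1×max(2,1) = 1×2 = 2
prod[4] = 2×max(2,1) = 2×2 = 4
prod[5] = 2×max(3,2) = 2×3 = 6
prod[6] = 3×max(3,2) = 3×3 = 9
prod[7] = 2×max(5,6) = 2×6 = 12
One optimal split: 3 + 2 + 2; product 3×2×2 = 12.

12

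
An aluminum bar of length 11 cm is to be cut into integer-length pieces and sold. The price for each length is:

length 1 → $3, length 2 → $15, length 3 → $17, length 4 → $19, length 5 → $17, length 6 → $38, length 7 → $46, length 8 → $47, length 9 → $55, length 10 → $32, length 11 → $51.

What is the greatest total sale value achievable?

78

Consider every possible first cut. best[k] is the best of p[i]+best[k−i] over all sellable i≤k.
best[1] = 3
best[2] = max(3+3, 15+0) = 15
best[3] = max(3+15, 15+3, 17+0) = 18
best[4] = max(3+18, 15+15, 17+3, 19+0) = 30
best[5] = max(3+30, 15+18, 17+15, 19+3, 17+0) = 33
best[6] = max(3+33, 15+30, 17+18, 19+15, 17+3, 38+0) = 45
best[7] = max(3+45, 15+33, 17+30, …, 38+3, 46+0) = 48
best[8] = max(3+48, 15+45, 17+33, …, 46+3, 47+0) = 60
best[9] = max(3+60, 15+48, 17+45, …, 47+3, 55+0) = 63
best[10] = max(3+63, 15+60, 17+48, …, 55+3, 32+0) = 75
best[11] = max(3+75, 15+63, 17+60, …, 32+3, 51+0) = 78
One optimal cutting: 2 + 2 + 2 + 2 + 2 + 1 → $15 + $15 + $15 + $15 + $15 + $3 = $78.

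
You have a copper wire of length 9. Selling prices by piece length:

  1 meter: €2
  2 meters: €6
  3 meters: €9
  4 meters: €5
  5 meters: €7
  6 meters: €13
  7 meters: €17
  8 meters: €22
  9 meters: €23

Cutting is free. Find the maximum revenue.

Consider every possible first cut. R[k] is the best of p[i]+R[k−i] over all sellable i≤k.
R[1] = 2
R[2] = 6
R[3] = 9
R[4] = 12  (first piece 2, then R[2]=6)
R[5] = 15  (first piece 2, then R[3]=9)
R[6] = 18  (first piece 2, then R[4]=12)
R[7] = 21  (first piece 2, then R[5]=15)
R[8] = 24  (first piece 2, then R[6]=18)
R[9] = 27  (first piece 2, then R[7]=21)
One optimal cutting: 3 + 2 + 2 + 2 → €9 + €6 + €6 + €6 = €27.

27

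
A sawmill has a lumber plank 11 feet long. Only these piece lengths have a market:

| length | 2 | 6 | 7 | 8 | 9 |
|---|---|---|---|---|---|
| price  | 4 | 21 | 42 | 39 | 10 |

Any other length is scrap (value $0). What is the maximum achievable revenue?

Consider every possible first cut. f[k] is the best of p[i]+f[k−i] over all sellable i≤k.
f[1] = 0
f[2] = 4
f[3] = 4
f[4] = 8  (first piece 2, then f[2]=4)
f[5] = 8
f[6] = max(4+8, 21+0) = 21
f[7] = max(4+8, 21+0, 42+0) = 42
f[8] = max(4+21, 21+4, 42+0, 39+0) = 42
f[9] = max(4+42, 21+4, 42+4, 39+0, 10+0) = 46
f[10] = max(4+42, 21+8, 42+4, 39+4, 10+0) = 46
f[11] = max(4+46, 21+8, 42+8, 39+4, 10+4) = 50
One optimal cutting: 7 + 2 + 2 → $50.

50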